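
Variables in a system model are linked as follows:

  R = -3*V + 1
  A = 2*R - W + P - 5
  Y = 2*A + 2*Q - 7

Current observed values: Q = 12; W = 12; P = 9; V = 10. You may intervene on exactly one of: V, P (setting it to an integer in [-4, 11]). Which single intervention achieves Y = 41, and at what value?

Intervening on V: with other inputs at their observed values, Y = -12*V + 5. Solving for 41 gives V = -3, within [-4, 11].
Intervening on P: Y = 2*P - 133. Reaching 41 requires P = 87, outside [-4, 11].

set V = -3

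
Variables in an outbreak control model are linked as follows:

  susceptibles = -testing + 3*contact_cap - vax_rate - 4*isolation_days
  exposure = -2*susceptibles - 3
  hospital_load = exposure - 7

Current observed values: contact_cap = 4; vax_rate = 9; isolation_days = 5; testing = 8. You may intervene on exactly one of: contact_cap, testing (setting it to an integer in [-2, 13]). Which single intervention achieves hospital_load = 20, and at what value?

set testing = -2

Intervening on contact_cap: hospital_load = -6*contact_cap + 64. Reaching 20 requires contact_cap = 22/3, not an integer.
Intervening on testing: with other inputs at their observed values, hospital_load = 2*testing + 24. Solving for 20 gives testing = -2, within [-2, 13].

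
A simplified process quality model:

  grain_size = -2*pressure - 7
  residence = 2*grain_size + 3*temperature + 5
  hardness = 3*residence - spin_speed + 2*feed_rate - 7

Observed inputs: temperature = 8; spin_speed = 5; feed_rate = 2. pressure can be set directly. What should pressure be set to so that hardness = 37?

Substituting into the residence equation gives residence = -4*pressure + 15.
Substituting into the hardness equation gives hardness = -12*pressure + 37.
Solve -12*pressure + 37 = 37: pressure = (37 - 37) / -12 = 0.

pressure = 0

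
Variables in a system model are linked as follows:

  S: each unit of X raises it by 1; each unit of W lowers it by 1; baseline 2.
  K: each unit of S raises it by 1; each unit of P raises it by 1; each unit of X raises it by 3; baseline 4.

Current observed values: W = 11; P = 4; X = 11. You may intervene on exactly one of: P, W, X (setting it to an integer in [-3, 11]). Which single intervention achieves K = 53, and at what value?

set W = 1

Intervening on P: K = P + 39. Reaching 53 requires P = 14, outside [-3, 11].
Intervening on W: with other inputs at their observed values, K = -W + 54. Solving for 53 gives W = 1, within [-3, 11].
Intervening on X: K = 4*X - 1. Reaching 53 requires X = 27/2, not an integer.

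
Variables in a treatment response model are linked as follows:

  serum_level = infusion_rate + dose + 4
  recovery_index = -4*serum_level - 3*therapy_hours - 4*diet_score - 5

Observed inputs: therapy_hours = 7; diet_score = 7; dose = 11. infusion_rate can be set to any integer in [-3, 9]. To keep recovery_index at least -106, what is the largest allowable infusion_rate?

infusion_rate = -2

Substituting into the serum_level equation gives serum_level = infusion_rate + 15.
So recovery_index = -4*infusion_rate - 114.
Require -4*infusion_rate - 114 ≥ -106, so infusion_rate ≤ -2.
The largest integer in [-3, 9] satisfying this is -2.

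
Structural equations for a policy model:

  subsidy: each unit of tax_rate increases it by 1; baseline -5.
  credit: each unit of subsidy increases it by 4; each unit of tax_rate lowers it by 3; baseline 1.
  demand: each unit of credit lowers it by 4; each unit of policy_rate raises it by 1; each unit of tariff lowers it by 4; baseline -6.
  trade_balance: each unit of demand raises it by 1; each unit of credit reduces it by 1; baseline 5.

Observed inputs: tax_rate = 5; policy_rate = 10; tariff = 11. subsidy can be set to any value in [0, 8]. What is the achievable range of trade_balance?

Intervening on subsidy fixes its value directly, overriding its dependence on tax_rate.
Substituting into the credit equation gives credit = 4*subsidy - 14.
Substituting into the demand equation gives demand = -16*subsidy + 16.
Substituting into the trade_balance equation gives trade_balance = -20*subsidy + 35.
Linear in subsidy, so extremes are at the endpoints: subsidy = 0 gives trade_balance = 35; subsidy = 8 gives trade_balance = -125.

-125 to 35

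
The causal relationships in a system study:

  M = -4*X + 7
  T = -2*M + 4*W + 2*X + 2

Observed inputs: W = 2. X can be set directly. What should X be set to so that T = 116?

Substituting into the T equation gives T = 10*X - 4.
Solve 10*X - 4 = 116: X = (116 + 4) / 10 = 12.

X = 12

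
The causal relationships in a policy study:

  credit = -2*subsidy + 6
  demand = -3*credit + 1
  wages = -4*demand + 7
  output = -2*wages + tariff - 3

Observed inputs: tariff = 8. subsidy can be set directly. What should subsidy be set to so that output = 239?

Substituting into the demand equation gives demand = 6*subsidy - 17.
Substituting into the wages equation gives wages = -24*subsidy + 75.
So output = 48*subsidy - 145.
Solve 48*subsidy - 145 = 239: subsidy = (239 + 145) / 48 = 8.

subsidy = 8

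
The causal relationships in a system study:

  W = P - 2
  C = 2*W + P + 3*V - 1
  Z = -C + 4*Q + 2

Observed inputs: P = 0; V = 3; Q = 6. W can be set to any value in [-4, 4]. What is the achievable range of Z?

10 to 26

Intervening on W fixes its value directly, overriding its dependence on P.
Substituting into the C equation gives C = 2*W + 8.
Substituting into the Z equation gives Z = -2*W + 18.
Linear in W, so extremes are at the endpoints: W = -4 gives Z = 26; W = 4 gives Z = 10.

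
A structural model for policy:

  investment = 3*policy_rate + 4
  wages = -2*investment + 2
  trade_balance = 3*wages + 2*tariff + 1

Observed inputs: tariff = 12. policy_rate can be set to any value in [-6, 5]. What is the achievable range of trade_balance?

Substituting into the wages equation gives wages = -6*policy_rate - 6.
Substituting into the trade_balance equation gives trade_balance = -18*policy_rate + 7.
Linear in policy_rate, so extremes are at the endpoints: policy_rate = -6 gives trade_balance = 115; policy_rate = 5 gives trade_balance = -83.

-83 to 115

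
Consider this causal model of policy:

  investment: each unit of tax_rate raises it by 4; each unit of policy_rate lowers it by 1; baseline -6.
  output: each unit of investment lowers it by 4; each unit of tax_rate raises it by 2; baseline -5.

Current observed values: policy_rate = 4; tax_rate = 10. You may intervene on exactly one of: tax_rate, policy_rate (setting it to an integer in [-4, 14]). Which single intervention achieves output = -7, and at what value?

Intervening on tax_rate: with other inputs at their observed values, output = -14*tax_rate + 35. Solving for -7 gives tax_rate = 3, within [-4, 14].
Intervening on policy_rate: output = 4*policy_rate - 121. Reaching -7 requires policy_rate = 57/2, not an integer.

set tax_rate = 3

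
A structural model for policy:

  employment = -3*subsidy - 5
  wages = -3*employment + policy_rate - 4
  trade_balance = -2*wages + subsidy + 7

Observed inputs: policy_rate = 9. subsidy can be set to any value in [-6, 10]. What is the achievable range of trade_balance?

Substituting into the wages equation gives wages = 9*subsidy + 20.
So trade_balance = -17*subsidy - 33.
Linear in subsidy, so extremes are at the endpoints: subsidy = -6 gives trade_balance = 69; subsidy = 10 gives trade_balance = -203.

-203 to 69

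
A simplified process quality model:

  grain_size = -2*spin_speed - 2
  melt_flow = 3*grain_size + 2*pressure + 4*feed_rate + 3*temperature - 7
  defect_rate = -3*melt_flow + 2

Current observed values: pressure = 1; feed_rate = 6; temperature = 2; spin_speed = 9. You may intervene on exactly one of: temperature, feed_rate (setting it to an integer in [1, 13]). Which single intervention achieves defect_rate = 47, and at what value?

set feed_rate = 11

Intervening on temperature: defect_rate = -9*temperature + 125. Reaching 47 requires temperature = 26/3, not an integer.
Intervening on feed_rate: with other inputs at their observed values, defect_rate = -12*feed_rate + 179. Solving for 47 gives feed_rate = 11, within [1, 13].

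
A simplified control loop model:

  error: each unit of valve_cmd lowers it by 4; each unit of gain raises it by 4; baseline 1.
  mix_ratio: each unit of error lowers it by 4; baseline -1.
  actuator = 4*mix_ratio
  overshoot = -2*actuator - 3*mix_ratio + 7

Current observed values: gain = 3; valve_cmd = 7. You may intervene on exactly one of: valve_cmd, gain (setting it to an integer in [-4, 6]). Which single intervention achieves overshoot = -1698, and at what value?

set gain = -3

Intervening on valve_cmd: overshoot = -176*valve_cmd + 590. Reaching -1698 requires valve_cmd = 13, outside [-4, 6].
Intervening on gain: with other inputs at their observed values, overshoot = 176*gain - 1170. Solving for -1698 gives gain = -3, within [-4, 6].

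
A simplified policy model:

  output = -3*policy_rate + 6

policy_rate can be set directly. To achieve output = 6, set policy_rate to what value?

Solve -3*policy_rate + 6 = 6: policy_rate = (6 - 6) / -3 = 0.

policy_rate = 0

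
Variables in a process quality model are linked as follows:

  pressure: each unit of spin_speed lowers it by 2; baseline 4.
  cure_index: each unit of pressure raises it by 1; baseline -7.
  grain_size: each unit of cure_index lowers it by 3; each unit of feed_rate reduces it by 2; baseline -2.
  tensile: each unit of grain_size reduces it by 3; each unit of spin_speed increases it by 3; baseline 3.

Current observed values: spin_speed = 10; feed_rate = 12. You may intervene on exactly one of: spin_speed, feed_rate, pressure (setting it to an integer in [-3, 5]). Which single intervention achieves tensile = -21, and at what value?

set spin_speed = 5

Intervening on spin_speed: with other inputs at their observed values, tensile = -15*spin_speed + 54. Solving for -21 gives spin_speed = 5, within [-3, 5].
Intervening on feed_rate: tensile = 6*feed_rate - 168. Reaching -21 requires feed_rate = 49/2, not an integer.
Intervening on pressure: tensile = 9*pressure + 48. Reaching -21 requires pressure = -23/3, not an integer.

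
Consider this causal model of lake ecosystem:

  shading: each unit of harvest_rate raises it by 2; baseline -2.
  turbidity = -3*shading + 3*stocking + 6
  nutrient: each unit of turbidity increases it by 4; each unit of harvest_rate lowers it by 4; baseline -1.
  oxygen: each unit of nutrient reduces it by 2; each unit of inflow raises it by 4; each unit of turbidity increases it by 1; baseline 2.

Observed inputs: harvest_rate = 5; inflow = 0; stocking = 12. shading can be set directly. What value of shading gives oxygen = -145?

shading = 5

Intervening on shading fixes its value directly, overriding its dependence on harvest_rate.
Substituting into the turbidity equation gives turbidity = -3*shading + 42.
Substituting into the nutrient equation gives nutrient = -12*shading + 147.
This gives oxygen = 21*shading - 250.
Solve 21*shading - 250 = -145: shading = (-145 + 250) / 21 = 5.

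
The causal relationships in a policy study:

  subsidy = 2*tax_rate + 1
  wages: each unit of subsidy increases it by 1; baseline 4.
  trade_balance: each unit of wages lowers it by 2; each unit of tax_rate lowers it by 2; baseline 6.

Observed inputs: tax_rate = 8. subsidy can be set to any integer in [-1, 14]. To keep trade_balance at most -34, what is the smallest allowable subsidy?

subsidy = 8

Intervening on subsidy fixes its value directly, overriding its dependence on tax_rate.
Substituting into the trade_balance equation gives trade_balance = -2*subsidy - 18.
Require -2*subsidy - 18 ≤ -34, so subsidy ≥ 8.
The smallest integer in [-1, 14] satisfying this is 8.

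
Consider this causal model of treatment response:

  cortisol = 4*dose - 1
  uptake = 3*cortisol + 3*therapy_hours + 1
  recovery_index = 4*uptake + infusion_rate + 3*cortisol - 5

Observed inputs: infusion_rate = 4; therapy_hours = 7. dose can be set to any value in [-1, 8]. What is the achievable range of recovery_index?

12 to 552

Substituting into the uptake equation gives uptake = 12*dose + 19.
Substituting into the recovery_index equation gives recovery_index = 60*dose + 72.
Linear in dose, so extremes are at the endpoints: dose = -1 gives recovery_index = 12; dose = 8 gives recovery_index = 552.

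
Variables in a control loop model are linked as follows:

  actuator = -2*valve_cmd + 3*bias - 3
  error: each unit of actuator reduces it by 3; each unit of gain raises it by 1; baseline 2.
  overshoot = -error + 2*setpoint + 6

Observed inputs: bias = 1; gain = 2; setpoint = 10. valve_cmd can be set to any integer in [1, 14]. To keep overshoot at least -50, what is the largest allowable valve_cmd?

Substituting into the actuator equation gives actuator = -2*valve_cmd.
Substituting into the error equation gives error = 6*valve_cmd + 4.
Substituting into the overshoot equation gives overshoot = -6*valve_cmd + 22.
Require -6*valve_cmd + 22 ≥ -50, so valve_cmd ≤ 12.
The largest integer in [1, 14] satisfying this is 12.

valve_cmd = 12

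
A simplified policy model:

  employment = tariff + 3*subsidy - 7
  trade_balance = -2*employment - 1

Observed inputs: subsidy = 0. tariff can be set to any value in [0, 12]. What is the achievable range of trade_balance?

Substituting into the employment equation gives employment = tariff - 7.
Substituting into the trade_balance equation gives trade_balance = -2*tariff + 13.
Linear in tariff, so extremes are at the endpoints: tariff = 0 gives trade_balance = 13; tariff = 12 gives trade_balance = -11.

-11 to 13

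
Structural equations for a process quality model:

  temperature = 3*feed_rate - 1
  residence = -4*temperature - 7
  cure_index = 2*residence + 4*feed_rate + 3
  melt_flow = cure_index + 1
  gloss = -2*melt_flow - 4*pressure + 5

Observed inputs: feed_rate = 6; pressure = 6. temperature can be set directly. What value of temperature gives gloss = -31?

temperature = 1

Intervening on temperature fixes its value directly, overriding its dependence on feed_rate.
Substituting into the cure_index equation gives cure_index = -8*temperature + 13.
melt_flow becomes -8*temperature + 14.
Substituting into the gloss equation gives gloss = 16*temperature - 47.
Solve 16*temperature - 47 = -31: temperature = (-31 + 47) / 16 = 1.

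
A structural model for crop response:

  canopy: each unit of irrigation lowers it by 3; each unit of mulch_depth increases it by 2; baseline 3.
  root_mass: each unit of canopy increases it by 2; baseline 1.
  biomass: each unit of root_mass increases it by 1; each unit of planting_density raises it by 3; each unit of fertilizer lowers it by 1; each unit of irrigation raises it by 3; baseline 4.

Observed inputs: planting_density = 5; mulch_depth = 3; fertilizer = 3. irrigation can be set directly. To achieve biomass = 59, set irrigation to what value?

Substituting into the canopy equation gives canopy = -3*irrigation + 9.
Substituting into the root_mass equation gives root_mass = -6*irrigation + 19.
This gives biomass = -3*irrigation + 35.
Solve -3*irrigation + 35 = 59: irrigation = (59 - 35) / -3 = -8.

irrigation = -8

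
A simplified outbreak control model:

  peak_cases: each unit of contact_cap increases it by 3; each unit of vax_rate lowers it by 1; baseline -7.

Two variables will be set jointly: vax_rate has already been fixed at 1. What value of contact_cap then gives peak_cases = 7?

With vax_rate held at 1:
Substituting into the peak_cases equation gives peak_cases = 3*contact_cap - 8.
Solve 3*contact_cap - 8 = 7: contact_cap = (7 + 8) / 3 = 5.

contact_cap = 5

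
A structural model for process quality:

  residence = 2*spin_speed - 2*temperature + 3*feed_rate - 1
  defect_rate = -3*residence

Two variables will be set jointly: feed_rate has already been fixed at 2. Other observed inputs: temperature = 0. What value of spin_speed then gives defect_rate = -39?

spin_speed = 4

With feed_rate held at 2:
Substituting into the residence equation gives residence = 2*spin_speed + 5.
So defect_rate = -6*spin_speed - 15.
Solve -6*spin_speed - 15 = -39: spin_speed = (-39 + 15) / -6 = 4.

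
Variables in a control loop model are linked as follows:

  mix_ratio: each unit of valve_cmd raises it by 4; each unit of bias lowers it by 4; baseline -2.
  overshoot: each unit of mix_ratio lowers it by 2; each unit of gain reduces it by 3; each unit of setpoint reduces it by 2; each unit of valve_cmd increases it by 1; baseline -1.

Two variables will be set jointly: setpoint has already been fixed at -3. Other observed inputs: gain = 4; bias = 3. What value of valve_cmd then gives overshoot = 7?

valve_cmd = 2

With setpoint held at -3:
Substituting into the mix_ratio equation gives mix_ratio = 4*valve_cmd - 14.
This gives overshoot = -7*valve_cmd + 21.
Solve -7*valve_cmd + 21 = 7: valve_cmd = (7 - 21) / -7 = 2.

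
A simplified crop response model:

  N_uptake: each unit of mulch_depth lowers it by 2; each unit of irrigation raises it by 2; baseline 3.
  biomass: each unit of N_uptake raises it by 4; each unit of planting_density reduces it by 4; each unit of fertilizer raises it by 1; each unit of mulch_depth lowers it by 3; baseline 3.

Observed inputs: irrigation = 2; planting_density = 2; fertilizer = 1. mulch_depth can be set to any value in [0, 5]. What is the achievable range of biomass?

Substituting into the N_uptake equation gives N_uptake = -2*mulch_depth + 7.
This gives biomass = -11*mulch_depth + 24.
Linear in mulch_depth, so extremes are at the endpoints: mulch_depth = 0 gives biomass = 24; mulch_depth = 5 gives biomass = -31.

-31 to 24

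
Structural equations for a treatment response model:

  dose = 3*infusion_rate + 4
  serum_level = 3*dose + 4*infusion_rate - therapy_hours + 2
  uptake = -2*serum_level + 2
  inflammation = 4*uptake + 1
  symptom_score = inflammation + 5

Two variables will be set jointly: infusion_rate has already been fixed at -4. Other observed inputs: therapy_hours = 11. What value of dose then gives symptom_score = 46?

dose = 7

With infusion_rate held at -4:
Intervening on dose fixes its value directly, overriding its dependence on infusion_rate.
Substituting into the serum_level equation gives serum_level = 3*dose - 25.
uptake becomes -6*dose + 52.
Substituting into the inflammation equation gives inflammation = -24*dose + 209.
Substituting into the symptom_score equation gives symptom_score = -24*dose + 214.
Solve -24*dose + 214 = 46: dose = (46 - 214) / -24 = 7.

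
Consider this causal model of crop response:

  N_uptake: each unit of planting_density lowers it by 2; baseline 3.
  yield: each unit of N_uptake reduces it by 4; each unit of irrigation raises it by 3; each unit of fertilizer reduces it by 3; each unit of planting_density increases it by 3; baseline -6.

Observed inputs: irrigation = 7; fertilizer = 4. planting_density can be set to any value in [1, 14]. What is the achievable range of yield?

2 to 145

Substituting into the yield equation gives yield = 11*planting_density - 9.
Linear in planting_density, so extremes are at the endpoints: planting_density = 1 gives yield = 2; planting_density = 14 gives yield = 145.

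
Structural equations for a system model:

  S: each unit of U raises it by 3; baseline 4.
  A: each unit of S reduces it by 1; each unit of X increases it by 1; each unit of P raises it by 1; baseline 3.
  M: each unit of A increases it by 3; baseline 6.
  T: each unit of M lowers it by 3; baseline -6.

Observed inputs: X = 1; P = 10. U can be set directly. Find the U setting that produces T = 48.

U = 6

Substituting into the A equation gives A = -3*U + 10.
Substituting into the M equation gives M = -9*U + 36.
T becomes 27*U - 114.
Solve 27*U - 114 = 48: U = (48 + 114) / 27 = 6.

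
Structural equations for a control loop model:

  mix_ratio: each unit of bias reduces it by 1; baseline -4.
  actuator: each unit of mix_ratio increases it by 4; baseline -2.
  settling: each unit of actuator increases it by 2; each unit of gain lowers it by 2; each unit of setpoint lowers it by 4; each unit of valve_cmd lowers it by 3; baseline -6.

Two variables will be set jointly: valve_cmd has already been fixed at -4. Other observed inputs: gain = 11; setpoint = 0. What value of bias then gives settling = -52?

bias = 0

With valve_cmd held at -4:
Substituting into the actuator equation gives actuator = -4*bias - 18.
This gives settling = -8*bias - 52.
Solve -8*bias - 52 = -52: bias = (-52 + 52) / -8 = 0.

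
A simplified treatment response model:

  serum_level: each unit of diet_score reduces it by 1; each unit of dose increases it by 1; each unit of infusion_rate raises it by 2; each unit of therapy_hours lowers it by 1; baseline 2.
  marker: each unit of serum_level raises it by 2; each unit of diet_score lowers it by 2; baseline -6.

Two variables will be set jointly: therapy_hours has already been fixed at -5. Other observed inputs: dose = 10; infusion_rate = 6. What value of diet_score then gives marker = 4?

With therapy_hours held at -5:
Substituting into the serum_level equation gives serum_level = -diet_score + 29.
Substituting into the marker equation gives marker = -4*diet_score + 52.
Solve -4*diet_score + 52 = 4: diet_score = (4 - 52) / -4 = 12.

diet_score = 12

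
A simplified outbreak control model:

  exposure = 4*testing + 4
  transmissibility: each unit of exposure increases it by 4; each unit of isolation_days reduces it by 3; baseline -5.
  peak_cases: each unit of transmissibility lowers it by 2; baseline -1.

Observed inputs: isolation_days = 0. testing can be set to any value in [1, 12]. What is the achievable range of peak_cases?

Substituting into the transmissibility equation gives transmissibility = 16*testing + 11.
This gives peak_cases = -32*testing - 23.
Linear in testing, so extremes are at the endpoints: testing = 1 gives peak_cases = -55; testing = 12 gives peak_cases = -407.

-407 to -55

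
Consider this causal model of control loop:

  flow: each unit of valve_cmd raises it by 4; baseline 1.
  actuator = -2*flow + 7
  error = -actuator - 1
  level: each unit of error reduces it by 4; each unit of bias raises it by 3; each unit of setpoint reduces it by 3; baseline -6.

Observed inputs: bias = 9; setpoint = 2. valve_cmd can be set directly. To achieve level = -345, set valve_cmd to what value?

Substituting into the actuator equation gives actuator = -8*valve_cmd + 5.
So error = 8*valve_cmd - 6.
Substituting into the level equation gives level = -32*valve_cmd + 39.
Solve -32*valve_cmd + 39 = -345: valve_cmd = (-345 - 39) / -32 = 12.

valve_cmd = 12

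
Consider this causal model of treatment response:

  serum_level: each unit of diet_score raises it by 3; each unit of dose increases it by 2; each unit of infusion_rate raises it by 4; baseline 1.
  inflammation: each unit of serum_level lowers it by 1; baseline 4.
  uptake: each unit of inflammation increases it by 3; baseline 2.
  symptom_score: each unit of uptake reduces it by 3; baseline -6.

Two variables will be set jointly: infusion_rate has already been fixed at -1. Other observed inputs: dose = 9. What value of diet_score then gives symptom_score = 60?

diet_score = -1

With infusion_rate held at -1:
Substituting into the serum_level equation gives serum_level = 3*diet_score + 15.
So inflammation = -3*diet_score - 11.
Substituting into the uptake equation gives uptake = -9*diet_score - 31.
Substituting into the symptom_score equation gives symptom_score = 27*diet_score + 87.
Solve 27*diet_score + 87 = 60: diet_score = (60 - 87) / 27 = -1.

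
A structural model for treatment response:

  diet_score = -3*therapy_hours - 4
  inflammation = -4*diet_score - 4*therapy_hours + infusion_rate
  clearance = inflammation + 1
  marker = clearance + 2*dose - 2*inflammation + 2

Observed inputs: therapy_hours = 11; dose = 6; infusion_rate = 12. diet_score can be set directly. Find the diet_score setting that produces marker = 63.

Intervening on diet_score fixes its value directly, overriding its dependence on therapy_hours.
Substituting into the inflammation equation gives inflammation = -4*diet_score - 32.
clearance becomes -4*diet_score - 31.
Substituting into the marker equation gives marker = 4*diet_score + 47.
Solve 4*diet_score + 47 = 63: diet_score = (63 - 47) / 4 = 4.

diet_score = 4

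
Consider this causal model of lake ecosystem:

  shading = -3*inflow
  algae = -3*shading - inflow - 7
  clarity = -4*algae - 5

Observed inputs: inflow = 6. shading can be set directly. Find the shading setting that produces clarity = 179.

shading = 11

Intervening on shading fixes its value directly, overriding its dependence on inflow.
Substituting into the algae equation gives algae = -3*shading - 13.
So clarity = 12*shading + 47.
Solve 12*shading + 47 = 179: shading = (179 - 47) / 12 = 11.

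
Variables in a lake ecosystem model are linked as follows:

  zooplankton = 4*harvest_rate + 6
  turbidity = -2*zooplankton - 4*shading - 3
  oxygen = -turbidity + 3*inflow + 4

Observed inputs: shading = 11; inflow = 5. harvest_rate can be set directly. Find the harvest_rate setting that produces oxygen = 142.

harvest_rate = 8

Substituting into the turbidity equation gives turbidity = -8*harvest_rate - 59.
oxygen becomes 8*harvest_rate + 78.
Solve 8*harvest_rate + 78 = 142: harvest_rate = (142 - 78) / 8 = 8.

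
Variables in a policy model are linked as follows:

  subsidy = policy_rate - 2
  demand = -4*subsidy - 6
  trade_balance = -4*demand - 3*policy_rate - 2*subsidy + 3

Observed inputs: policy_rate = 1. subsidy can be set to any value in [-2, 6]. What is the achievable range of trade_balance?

Intervening on subsidy fixes its value directly, overriding its dependence on policy_rate.
Substituting into the trade_balance equation gives trade_balance = 14*subsidy + 24.
Linear in subsidy, so extremes are at the endpoints: subsidy = -2 gives trade_balance = -4; subsidy = 6 gives trade_balance = 108.

-4 to 108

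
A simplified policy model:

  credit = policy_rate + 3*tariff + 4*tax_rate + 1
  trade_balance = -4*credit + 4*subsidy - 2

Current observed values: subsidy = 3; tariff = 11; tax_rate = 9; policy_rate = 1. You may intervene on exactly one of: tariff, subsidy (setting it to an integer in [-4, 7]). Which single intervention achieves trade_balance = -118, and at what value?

Intervening on tariff: with other inputs at their observed values, trade_balance = -12*tariff - 142. Solving for -118 gives tariff = -2, within [-4, 7].
Intervening on subsidy: trade_balance = 4*subsidy - 286. Reaching -118 requires subsidy = 42, outside [-4, 7].

set tariff = -2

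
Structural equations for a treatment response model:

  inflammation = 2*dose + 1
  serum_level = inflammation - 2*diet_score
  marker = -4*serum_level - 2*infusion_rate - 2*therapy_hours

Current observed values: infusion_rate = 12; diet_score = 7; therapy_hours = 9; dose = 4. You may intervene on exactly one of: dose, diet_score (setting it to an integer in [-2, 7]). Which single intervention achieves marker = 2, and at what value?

set dose = 1

Intervening on dose: with other inputs at their observed values, marker = -8*dose + 10. Solving for 2 gives dose = 1, within [-2, 7].
Intervening on diet_score: marker = 8*diet_score - 78. Reaching 2 requires diet_score = 10, outside [-2, 7].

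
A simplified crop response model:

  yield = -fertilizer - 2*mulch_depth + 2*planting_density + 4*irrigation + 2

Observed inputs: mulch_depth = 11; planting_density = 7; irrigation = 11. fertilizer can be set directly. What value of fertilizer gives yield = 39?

Substituting into the yield equation gives yield = -fertilizer + 38.
Solve -fertilizer + 38 = 39: fertilizer = (39 - 38) / -1 = -1.

fertilizer = -1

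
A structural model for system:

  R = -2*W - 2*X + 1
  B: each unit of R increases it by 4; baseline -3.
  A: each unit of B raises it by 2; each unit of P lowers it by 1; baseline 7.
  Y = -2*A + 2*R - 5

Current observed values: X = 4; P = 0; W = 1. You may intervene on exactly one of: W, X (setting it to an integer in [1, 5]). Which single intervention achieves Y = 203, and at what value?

set W = 4

Intervening on W: with other inputs at their observed values, Y = 28*W + 91. Solving for 203 gives W = 4, within [1, 5].
Intervening on X: Y = 28*X + 7. Reaching 203 requires X = 7, outside [1, 5].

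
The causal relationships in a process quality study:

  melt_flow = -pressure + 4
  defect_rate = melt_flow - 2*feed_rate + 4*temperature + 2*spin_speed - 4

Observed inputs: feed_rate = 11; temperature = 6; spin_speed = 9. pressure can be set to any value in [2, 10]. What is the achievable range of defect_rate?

Substituting into the defect_rate equation gives defect_rate = -pressure + 20.
Linear in pressure, so extremes are at the endpoints: pressure = 2 gives defect_rate = 18; pressure = 10 gives defect_rate = 10.

10 to 18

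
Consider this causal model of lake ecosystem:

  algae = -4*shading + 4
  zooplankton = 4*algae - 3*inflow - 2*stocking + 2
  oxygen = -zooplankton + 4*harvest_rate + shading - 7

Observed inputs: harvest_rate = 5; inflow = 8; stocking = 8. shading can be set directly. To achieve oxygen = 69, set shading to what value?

Substituting into the zooplankton equation gives zooplankton = -16*shading - 22.
This gives oxygen = 17*shading + 35.
Solve 17*shading + 35 = 69: shading = (69 - 35) / 17 = 2.

shading = 2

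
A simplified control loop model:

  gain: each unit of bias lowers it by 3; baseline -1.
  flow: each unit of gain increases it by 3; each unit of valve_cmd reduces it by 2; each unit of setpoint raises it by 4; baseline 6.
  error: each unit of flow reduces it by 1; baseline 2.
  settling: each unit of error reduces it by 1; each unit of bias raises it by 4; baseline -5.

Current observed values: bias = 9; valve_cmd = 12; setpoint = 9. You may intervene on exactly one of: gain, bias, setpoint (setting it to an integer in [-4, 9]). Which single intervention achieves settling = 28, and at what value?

set bias = -4

Intervening on gain: settling = 3*gain + 47. Reaching 28 requires gain = -19/3, not an integer.
Intervening on bias: with other inputs at their observed values, settling = -5*bias + 8. Solving for 28 gives bias = -4, within [-4, 9].
Intervening on setpoint: settling = 4*setpoint - 73. Reaching 28 requires setpoint = 101/4, not an integer.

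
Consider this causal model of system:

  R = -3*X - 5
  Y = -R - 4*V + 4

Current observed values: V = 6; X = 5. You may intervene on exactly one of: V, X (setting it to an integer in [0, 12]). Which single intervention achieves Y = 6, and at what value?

Intervening on V: Y = -4*V + 24. Reaching 6 requires V = 9/2, not an integer.
Intervening on X: with other inputs at their observed values, Y = 3*X - 15. Solving for 6 gives X = 7, within [0, 12].

set X = 7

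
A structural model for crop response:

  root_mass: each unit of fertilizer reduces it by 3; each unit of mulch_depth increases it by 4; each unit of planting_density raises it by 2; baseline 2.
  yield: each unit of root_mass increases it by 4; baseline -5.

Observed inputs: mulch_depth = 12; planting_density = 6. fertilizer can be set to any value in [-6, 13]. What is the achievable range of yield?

87 to 315

Substituting into the root_mass equation gives root_mass = -3*fertilizer + 62.
yield becomes -12*fertilizer + 243.
Linear in fertilizer, so extremes are at the endpoints: fertilizer = -6 gives yield = 315; fertilizer = 13 gives yield = 87.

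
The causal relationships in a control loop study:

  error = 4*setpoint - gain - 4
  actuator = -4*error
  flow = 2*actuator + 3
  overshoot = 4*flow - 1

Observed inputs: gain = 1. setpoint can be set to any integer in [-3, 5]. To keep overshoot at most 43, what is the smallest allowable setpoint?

Substituting into the error equation gives error = 4*setpoint - 5.
Substituting into the actuator equation gives actuator = -16*setpoint + 20.
flow becomes -32*setpoint + 43.
Substituting into the overshoot equation gives overshoot = -128*setpoint + 171.
Require -128*setpoint + 171 ≤ 43, so setpoint ≥ 1.
The smallest integer in [-3, 5] satisfying this is 1.

setpoint = 1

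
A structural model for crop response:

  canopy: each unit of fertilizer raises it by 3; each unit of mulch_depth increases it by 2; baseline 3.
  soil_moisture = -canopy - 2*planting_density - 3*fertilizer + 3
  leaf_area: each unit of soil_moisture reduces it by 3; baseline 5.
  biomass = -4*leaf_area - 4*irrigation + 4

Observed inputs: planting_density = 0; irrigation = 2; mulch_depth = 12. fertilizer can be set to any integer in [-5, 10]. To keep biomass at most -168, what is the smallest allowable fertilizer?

fertilizer = -2

Substituting into the canopy equation gives canopy = 3*fertilizer + 27.
Substituting into the soil_moisture equation gives soil_moisture = -6*fertilizer - 24.
Substituting into the leaf_area equation gives leaf_area = 18*fertilizer + 77.
Substituting into the biomass equation gives biomass = -72*fertilizer - 312.
Require -72*fertilizer - 312 ≤ -168, so fertilizer ≥ -2.
The smallest integer in [-5, 10] satisfying this is -2.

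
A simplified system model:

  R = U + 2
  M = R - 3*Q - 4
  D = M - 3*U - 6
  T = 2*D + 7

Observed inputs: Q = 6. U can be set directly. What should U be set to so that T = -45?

Substituting into the M equation gives M = U - 20.
This gives D = -2*U - 26.
This gives T = -4*U - 45.
Solve -4*U - 45 = -45: U = (-45 + 45) / -4 = 0.

U = 0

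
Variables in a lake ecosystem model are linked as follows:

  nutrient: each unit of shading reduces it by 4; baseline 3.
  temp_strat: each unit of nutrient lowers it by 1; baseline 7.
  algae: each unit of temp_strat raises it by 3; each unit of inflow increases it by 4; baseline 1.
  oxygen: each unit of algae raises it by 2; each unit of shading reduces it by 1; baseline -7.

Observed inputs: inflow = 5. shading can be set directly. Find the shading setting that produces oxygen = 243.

shading = 8

Substituting into the temp_strat equation gives temp_strat = 4*shading + 4.
So algae = 12*shading + 33.
Substituting into the oxygen equation gives oxygen = 23*shading + 59.
Solve 23*shading + 59 = 243: shading = (243 - 59) / 23 = 8.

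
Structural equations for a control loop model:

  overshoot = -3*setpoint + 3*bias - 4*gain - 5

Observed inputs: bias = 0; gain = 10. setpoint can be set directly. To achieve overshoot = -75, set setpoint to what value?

setpoint = 10

Substituting into the overshoot equation gives overshoot = -3*setpoint - 45.
Solve -3*setpoint - 45 = -75: setpoint = (-75 + 45) / -3 = 10.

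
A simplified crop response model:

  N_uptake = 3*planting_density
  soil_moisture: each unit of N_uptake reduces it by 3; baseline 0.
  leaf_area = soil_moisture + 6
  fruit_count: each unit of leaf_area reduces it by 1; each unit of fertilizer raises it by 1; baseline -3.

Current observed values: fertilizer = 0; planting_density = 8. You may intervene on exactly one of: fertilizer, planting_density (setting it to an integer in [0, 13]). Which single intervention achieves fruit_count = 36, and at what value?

Intervening on fertilizer: fruit_count = fertilizer + 63. Reaching 36 requires fertilizer = -27, outside [0, 13].
Intervening on planting_density: with other inputs at their observed values, fruit_count = 9*planting_density - 9. Solving for 36 gives planting_density = 5, within [0, 13].

set planting_density = 5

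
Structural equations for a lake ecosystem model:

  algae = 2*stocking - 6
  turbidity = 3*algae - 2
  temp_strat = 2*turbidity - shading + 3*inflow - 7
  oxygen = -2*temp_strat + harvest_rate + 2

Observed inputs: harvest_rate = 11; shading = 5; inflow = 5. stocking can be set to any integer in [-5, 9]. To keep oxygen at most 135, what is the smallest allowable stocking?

Substituting into the turbidity equation gives turbidity = 6*stocking - 20.
temp_strat becomes 12*stocking - 37.
So oxygen = -24*stocking + 87.
Require -24*stocking + 87 ≤ 135, so stocking ≥ -2.
The smallest integer in [-5, 9] satisfying this is -2.

stocking = -2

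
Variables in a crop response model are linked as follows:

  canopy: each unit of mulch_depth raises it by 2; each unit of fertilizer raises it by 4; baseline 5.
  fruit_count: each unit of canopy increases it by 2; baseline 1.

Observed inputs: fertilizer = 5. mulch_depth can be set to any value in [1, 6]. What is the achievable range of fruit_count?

Substituting into the canopy equation gives canopy = 2*mulch_depth + 25.
fruit_count becomes 4*mulch_depth + 51.
Linear in mulch_depth, so extremes are at the endpoints: mulch_depth = 1 gives fruit_count = 55; mulch_depth = 6 gives fruit_count = 75.

55 to 75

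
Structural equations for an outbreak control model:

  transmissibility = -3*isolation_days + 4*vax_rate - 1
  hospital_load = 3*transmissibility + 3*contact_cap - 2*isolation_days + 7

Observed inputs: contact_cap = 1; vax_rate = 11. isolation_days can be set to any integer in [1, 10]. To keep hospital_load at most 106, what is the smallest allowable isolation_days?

isolation_days = 3

Substituting into the transmissibility equation gives transmissibility = -3*isolation_days + 43.
Substituting into the hospital_load equation gives hospital_load = -11*isolation_days + 139.
Require -11*isolation_days + 139 ≤ 106, so isolation_days ≥ 3.
The smallest integer in [1, 10] satisfying this is 3.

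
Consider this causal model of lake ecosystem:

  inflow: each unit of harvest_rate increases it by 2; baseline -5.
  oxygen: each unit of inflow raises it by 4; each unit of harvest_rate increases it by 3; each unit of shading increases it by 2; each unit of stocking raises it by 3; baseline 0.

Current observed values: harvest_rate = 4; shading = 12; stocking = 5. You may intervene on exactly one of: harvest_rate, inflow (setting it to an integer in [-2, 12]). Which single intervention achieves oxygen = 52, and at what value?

Intervening on harvest_rate: with other inputs at their observed values, oxygen = 11*harvest_rate + 19. Solving for 52 gives harvest_rate = 3, within [-2, 12].
Intervening on inflow: oxygen = 4*inflow + 51. Reaching 52 requires inflow = 1/4, not an integer.

set harvest_rate = 3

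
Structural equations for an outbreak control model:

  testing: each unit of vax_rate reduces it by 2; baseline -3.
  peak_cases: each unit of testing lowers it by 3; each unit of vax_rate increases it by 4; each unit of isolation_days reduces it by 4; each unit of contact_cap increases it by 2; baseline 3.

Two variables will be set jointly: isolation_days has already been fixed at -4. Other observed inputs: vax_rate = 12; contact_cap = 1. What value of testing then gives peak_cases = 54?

With isolation_days held at -4:
Intervening on testing fixes its value directly, overriding its dependence on vax_rate.
Substituting into the peak_cases equation gives peak_cases = -3*testing + 69.
Solve -3*testing + 69 = 54: testing = (54 - 69) / -3 = 5.

testing = 5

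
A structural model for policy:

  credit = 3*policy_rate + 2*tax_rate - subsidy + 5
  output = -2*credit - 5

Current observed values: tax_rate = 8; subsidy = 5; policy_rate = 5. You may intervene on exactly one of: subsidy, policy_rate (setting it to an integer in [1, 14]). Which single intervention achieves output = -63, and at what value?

set subsidy = 7

Intervening on subsidy: with other inputs at their observed values, output = 2*subsidy - 77. Solving for -63 gives subsidy = 7, within [1, 14].
Intervening on policy_rate: output = -6*policy_rate - 37. Reaching -63 requires policy_rate = 13/3, not an integer.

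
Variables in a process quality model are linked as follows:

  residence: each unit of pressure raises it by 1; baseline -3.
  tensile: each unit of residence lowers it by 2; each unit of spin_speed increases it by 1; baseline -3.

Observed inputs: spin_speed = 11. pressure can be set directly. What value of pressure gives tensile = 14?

pressure = 0

Substituting into the tensile equation gives tensile = -2*pressure + 14.
Solve -2*pressure + 14 = 14: pressure = (14 - 14) / -2 = 0.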